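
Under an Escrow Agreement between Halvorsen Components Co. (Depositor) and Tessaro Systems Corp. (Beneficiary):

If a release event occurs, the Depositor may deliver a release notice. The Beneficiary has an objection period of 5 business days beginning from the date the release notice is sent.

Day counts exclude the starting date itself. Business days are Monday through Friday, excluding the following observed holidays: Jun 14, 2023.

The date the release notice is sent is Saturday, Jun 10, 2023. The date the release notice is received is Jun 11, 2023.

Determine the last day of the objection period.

Jun 19, 2023

From Saturday, Jun 10, 2023, 5 business days (Jun 12, Jun 13, Jun 15, Jun 16, Jun 19, skipping weekends and the listed holiday on Jun 14) brings us to Monday, Jun 19, 2023, which is the last day of the objection period.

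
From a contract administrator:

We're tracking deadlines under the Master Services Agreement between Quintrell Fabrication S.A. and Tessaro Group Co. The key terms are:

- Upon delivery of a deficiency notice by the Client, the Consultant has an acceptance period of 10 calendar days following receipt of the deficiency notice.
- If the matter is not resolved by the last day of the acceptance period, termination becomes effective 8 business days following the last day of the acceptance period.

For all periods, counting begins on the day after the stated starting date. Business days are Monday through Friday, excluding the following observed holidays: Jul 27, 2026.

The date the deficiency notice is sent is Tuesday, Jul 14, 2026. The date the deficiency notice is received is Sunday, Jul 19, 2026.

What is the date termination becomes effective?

Aug 10, 2026

The last day of the acceptance period: Jul 19, 2026 + 10 days = Jul 29, 2026.
From Wednesday, Jul 29, 2026, 8 business days (Jul 30, Jul 31, Aug 3, Aug 4, Aug 5, Aug 6, Aug 7, Aug 10, skipping weekends) brings us to Monday, Aug 10, 2026, which is the date termination becomes effective.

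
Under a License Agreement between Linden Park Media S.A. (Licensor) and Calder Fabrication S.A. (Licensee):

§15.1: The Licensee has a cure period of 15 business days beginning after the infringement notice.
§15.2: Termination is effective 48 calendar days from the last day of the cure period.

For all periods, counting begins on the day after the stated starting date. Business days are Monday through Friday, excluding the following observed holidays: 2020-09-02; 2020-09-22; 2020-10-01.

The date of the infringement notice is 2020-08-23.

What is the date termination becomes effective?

The last day of the cure period: 15 business days after Sunday, 2020-08-23, skipping weekends and the listed holiday on Sep 2 — Aug 24, Aug 25, Aug 26, Aug 27, …, Sep 10, Sep 11, Sep 14 — lands on Monday, 2020-09-14.
The date termination becomes effective: 48 calendar days after 2020-09-14 is 2020-11-01.

2020-11-01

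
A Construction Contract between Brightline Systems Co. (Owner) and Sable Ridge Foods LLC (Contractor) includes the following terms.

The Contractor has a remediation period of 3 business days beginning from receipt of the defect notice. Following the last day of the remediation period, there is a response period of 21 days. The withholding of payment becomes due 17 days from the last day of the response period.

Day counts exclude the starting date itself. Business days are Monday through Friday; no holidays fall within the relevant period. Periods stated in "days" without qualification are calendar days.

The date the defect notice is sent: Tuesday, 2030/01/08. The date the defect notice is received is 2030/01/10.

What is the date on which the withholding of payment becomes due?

2030/02/22

The last day of the remediation period: counting 3 business days from Thursday, 2030/01/10 (Jan 11, Jan 14, Jan 15, skipping weekends) reaches Tuesday, 2030/01/15.
Adding 21 calendar days to 2030/01/15 gives 2030/02/05, which is the last day of the response period.
The date on which the withholding of payment becomes due: 2030/02/05 + 17 days = 2030/02/22.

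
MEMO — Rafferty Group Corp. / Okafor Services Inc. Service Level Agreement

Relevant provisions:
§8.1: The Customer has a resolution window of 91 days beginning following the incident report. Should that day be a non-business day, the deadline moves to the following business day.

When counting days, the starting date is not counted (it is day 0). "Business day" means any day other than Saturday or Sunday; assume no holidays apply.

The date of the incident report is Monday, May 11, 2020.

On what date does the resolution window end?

August 10, 2020

Adding 91 calendar days to May 11, 2020 gives August 10, 2020, which is the last day of the resolution window. August 10, 2020 is a Monday, so no roll-forward applies.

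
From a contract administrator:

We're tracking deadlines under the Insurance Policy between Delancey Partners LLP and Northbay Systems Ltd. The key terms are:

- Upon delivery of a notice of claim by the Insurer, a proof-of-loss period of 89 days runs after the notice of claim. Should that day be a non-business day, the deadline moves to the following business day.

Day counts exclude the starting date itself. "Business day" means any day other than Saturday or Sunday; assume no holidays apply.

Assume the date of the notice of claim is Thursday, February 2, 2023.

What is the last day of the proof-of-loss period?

May 2, 2023

The last day of the proof-of-loss period: February 2, 2023 + 89 days = May 2, 2023. May 2, 2023 is a Tuesday, so no roll-forward applies.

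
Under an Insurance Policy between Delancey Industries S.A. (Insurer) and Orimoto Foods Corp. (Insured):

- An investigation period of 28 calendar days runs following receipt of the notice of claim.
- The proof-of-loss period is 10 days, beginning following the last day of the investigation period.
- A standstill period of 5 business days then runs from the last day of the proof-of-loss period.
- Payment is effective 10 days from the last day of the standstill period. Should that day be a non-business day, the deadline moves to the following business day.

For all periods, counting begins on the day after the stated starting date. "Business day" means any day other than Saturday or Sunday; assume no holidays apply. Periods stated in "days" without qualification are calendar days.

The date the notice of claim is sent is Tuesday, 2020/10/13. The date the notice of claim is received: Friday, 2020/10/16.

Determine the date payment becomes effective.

Adding 28 calendar days to 2020/10/16 gives 2020/11/13, which is the last day of the investigation period.
The last day of the proof-of-loss period: 2020/11/13 + 10 days = 2020/11/23.
The last day of the standstill period: 5 business days after Monday, 2020/11/23, skipping weekends — Nov 24, Nov 25, Nov 26, Nov 27, Nov 30 — lands on Monday, 2020/11/30.
The date payment becomes effective: 10 calendar days after 2020/11/30 is 2020/12/10. 2020/12/10 is a Thursday, so no roll-forward applies.

2020/12/10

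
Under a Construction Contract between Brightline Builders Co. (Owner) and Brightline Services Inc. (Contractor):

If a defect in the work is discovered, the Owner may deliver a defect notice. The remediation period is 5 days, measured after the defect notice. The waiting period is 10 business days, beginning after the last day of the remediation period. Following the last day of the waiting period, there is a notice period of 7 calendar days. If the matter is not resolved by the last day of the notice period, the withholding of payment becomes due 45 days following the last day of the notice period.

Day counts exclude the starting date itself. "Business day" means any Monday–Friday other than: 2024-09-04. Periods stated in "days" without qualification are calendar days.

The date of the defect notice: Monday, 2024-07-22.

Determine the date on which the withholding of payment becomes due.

2024-09-30

The last day of the remediation period: 5 calendar days after 2024-07-22 is 2024-07-27.
From Saturday, 2024-07-27, 10 business days (Jul 29, Jul 30, Jul 31, Aug 1, Aug 2, Aug 5, Aug 6, Aug 7, Aug 8, Aug 9, skipping weekends) brings us to Friday, 2024-08-09, which is the last day of the waiting period.
The last day of the notice period: 2024-08-09 + 7 days = 2024-08-16.
Adding 45 calendar days to 2024-08-16 gives 2024-09-30, which is the date on which the withholding of payment becomes due.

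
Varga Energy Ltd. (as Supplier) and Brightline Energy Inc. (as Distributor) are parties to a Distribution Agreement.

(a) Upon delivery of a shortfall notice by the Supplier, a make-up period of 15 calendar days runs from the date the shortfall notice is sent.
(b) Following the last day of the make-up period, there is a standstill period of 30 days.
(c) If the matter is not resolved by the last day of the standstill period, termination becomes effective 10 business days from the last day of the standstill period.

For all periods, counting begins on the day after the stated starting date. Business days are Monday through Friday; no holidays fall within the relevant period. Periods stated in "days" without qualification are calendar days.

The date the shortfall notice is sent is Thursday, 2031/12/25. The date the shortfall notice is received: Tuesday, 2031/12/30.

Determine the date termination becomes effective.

Adding 15 calendar days to 2031/12/25 gives 2032/01/09, which is the last day of the make-up period.
The last day of the standstill period: 30 calendar days after 2032/01/09 is 2032/02/08.
The date termination becomes effective: 10 business days after Sunday, 2032/02/08, skipping weekends — Feb 9, Feb 10, Feb 11, Feb 12, Feb 13, Feb 16, Feb 17, Feb 18, Feb 19, Feb 20 — lands on Friday, 2032/02/20.

2032/02/20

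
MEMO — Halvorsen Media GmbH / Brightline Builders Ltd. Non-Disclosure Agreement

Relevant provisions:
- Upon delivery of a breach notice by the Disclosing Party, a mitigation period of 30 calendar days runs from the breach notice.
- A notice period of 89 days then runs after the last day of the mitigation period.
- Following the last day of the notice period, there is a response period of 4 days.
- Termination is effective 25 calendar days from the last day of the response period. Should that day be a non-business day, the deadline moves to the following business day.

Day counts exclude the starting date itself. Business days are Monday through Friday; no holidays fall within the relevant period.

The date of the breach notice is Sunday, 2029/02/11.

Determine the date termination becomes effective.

2029/07/09

Adding 30 calendar days to 2029/02/11 gives 2029/03/13, which is the last day of the mitigation period.
The last day of the notice period: 2029/03/13 + 89 days = 2029/06/10.
The last day of the response period: 4 calendar days after 2029/06/10 is 2029/06/14.
Adding 25 calendar days to 2029/06/14 gives 2029/07/09, which is the date termination becomes effective. 2029/07/09 is a Monday, so no roll-forward applies.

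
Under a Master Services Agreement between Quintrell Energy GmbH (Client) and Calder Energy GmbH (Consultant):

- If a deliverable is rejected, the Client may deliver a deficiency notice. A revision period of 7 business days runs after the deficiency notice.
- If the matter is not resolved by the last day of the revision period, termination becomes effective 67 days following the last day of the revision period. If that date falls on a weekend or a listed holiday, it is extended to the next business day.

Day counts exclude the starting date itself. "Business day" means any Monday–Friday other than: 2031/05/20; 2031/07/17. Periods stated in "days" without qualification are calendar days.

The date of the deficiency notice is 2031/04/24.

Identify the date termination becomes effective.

The last day of the revision period: 7 business days after Thursday, 2031/04/24, skipping weekends — Apr 25, Apr 28, Apr 29, Apr 30, May 1, May 2, May 5 — lands on Monday, 2031/05/05.
Adding 67 calendar days to 2031/05/05 gives 2031/07/11, which is the date termination becomes effective. 2031/07/11 is a Friday and is not a listed holiday, so no roll-forward applies.

2031/07/11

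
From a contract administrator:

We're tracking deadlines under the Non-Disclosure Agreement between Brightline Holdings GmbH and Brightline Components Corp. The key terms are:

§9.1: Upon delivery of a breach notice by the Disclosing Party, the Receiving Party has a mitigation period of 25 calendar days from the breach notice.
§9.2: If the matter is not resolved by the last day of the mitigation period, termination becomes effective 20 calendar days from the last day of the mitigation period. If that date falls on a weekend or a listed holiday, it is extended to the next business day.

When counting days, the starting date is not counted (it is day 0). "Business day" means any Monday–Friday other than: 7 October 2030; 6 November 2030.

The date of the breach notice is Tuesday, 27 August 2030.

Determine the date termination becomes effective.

11 October 2030

The last day of the mitigation period: 25 calendar days after 27 August 2030 is 21 September 2030.
Adding 20 calendar days to 21 September 2030 gives 11 October 2030, which is the date termination becomes effective. 11 October 2030 is a Friday and is not a listed holiday, so no roll-forward applies.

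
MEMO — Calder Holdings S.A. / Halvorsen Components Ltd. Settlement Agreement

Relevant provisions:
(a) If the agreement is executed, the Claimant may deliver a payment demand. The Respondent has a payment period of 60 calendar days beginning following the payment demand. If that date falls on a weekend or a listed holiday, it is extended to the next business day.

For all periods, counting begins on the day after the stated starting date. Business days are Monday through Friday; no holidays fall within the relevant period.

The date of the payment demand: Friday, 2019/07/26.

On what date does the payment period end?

2019/09/24

Adding 60 calendar days to 2019/07/26 gives 2019/09/24, which is the last day of the payment period. 2019/09/24 is a Tuesday, so no roll-forward applies.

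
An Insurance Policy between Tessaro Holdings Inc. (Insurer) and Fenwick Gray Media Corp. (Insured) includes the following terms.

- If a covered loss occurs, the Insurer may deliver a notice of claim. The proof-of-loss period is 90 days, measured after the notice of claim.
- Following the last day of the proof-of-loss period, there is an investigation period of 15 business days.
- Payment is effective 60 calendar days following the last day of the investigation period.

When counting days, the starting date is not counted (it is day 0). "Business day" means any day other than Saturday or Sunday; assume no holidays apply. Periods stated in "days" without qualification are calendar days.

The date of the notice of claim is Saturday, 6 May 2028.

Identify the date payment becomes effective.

The last day of the proof-of-loss period: 6 May 2028 + 90 days = 4 August 2028.
The last day of the investigation period: counting 15 business days from Friday, 4 August 2028 (Aug 7, Aug 8, Aug 9, Aug 10, …, Aug 23, Aug 24, Aug 25, skipping weekends) reaches Friday, 25 August 2028.
The date payment becomes effective: 60 calendar days after 25 August 2028 is 24 October 2028.

24 October 2028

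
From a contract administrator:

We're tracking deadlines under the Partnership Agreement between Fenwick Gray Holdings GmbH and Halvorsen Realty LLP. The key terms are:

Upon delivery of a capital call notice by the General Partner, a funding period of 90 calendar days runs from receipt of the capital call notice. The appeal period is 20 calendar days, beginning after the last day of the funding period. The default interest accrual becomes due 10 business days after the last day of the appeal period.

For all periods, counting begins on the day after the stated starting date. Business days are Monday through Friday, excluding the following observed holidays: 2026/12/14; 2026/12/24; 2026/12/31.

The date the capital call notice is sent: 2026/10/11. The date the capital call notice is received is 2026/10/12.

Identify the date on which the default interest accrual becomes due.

2027/02/12

The last day of the funding period: 2026/10/12 + 90 days = 2027/01/10.
The last day of the appeal period: 20 calendar days after 2027/01/10 is 2027/01/30.
The date on which the default interest accrual becomes due: 10 business days after Saturday, 2027/01/30, skipping weekends — Feb 1, Feb 2, Feb 3, Feb 4, Feb 5, Feb 8, Feb 9, Feb 10, Feb 11, Feb 12 — lands on Friday, 2027/02/12.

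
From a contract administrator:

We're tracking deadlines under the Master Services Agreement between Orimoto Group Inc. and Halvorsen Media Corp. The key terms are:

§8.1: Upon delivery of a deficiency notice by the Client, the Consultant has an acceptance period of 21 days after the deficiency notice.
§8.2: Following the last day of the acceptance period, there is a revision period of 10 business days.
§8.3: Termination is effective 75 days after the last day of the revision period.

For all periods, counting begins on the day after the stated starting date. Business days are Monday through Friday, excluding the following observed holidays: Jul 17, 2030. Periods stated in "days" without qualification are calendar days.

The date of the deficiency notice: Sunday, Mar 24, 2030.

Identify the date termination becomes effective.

The last day of the acceptance period: 21 calendar days after Mar 24, 2030 is Apr 14, 2030.
From Sunday, Apr 14, 2030, 10 business days (Apr 15, Apr 16, Apr 17, Apr 18, Apr 19, Apr 22, Apr 23, Apr 24, Apr 25, Apr 26, skipping weekends) brings us to Friday, Apr 26, 2030, which is the last day of the revision period.
Adding 75 calendar days to Apr 26, 2030 gives Jul 10, 2030, which is the date termination becomes effective.

Jul 10, 2030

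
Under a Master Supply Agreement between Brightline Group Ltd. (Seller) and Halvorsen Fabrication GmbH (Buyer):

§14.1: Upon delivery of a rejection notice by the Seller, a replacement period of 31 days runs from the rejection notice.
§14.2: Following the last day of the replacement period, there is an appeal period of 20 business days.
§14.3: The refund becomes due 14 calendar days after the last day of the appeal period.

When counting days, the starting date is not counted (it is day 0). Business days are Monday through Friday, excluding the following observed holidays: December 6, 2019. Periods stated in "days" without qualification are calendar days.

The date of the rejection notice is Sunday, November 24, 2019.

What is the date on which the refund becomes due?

February 5, 2020

Adding 31 calendar days to November 24, 2019 gives December 25, 2019, which is the last day of the replacement period.
The last day of the appeal period: 20 business days after Wednesday, December 25, 2019, skipping weekends — Dec 26, Dec 27, Dec 30, Dec 31, …, Jan 20, Jan 21, Jan 22 — lands on Wednesday, January 22, 2020.
The date on which the refund becomes due: 14 calendar days after January 22, 2020 is February 5, 2020.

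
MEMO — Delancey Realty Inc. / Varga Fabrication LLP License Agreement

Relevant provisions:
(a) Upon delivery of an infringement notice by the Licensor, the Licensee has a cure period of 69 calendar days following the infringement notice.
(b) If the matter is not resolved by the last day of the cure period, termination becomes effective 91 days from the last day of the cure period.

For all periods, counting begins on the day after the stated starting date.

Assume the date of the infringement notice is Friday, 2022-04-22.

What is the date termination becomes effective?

2022-09-29

The last day of the cure period: 69 calendar days after 2022-04-22 is 2022-06-30.
Adding 91 calendar days to 2022-06-30 gives 2022-09-29, which is the date termination becomes effective.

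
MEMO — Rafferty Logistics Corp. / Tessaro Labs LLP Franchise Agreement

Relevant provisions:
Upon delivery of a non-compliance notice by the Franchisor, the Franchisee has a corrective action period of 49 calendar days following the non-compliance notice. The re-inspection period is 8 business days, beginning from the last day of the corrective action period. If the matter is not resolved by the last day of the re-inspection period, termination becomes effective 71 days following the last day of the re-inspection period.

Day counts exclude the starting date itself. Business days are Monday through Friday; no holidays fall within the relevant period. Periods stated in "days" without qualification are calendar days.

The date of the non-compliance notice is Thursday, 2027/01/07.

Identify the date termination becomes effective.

2027/05/19

Adding 49 calendar days to 2027/01/07 gives 2027/02/25, which is the last day of the corrective action period.
The last day of the re-inspection period: 8 business days after Thursday, 2027/02/25, skipping weekends — Feb 26, Mar 1, Mar 2, Mar 3, Mar 4, Mar 5, Mar 8, Mar 9 — lands on Tuesday, 2027/03/09.
The date termination becomes effective: 71 calendar days after 2027/03/09 is 2027/05/19.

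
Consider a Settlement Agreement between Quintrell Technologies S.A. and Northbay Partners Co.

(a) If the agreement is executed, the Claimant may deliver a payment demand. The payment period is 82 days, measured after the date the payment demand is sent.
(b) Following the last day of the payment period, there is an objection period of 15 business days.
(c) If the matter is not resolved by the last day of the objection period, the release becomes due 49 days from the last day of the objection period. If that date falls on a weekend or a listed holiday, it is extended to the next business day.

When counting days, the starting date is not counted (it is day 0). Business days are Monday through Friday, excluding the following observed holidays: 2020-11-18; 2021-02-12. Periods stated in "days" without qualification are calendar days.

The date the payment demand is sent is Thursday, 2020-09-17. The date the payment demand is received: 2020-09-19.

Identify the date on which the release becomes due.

The last day of the payment period: 82 calendar days after 2020-09-17 is 2020-12-08.
The last day of the objection period: 15 business days after Tuesday, 2020-12-08, skipping weekends — Dec 9, Dec 10, Dec 11, Dec 14, …, Dec 25, Dec 28, Dec 29 — lands on Tuesday, 2020-12-29.
The date on which the release becomes due: 2020-12-29 + 49 days = 2021-02-16. 2021-02-16 is a Tuesday and is not a listed holiday, so no roll-forward applies.

2021-02-16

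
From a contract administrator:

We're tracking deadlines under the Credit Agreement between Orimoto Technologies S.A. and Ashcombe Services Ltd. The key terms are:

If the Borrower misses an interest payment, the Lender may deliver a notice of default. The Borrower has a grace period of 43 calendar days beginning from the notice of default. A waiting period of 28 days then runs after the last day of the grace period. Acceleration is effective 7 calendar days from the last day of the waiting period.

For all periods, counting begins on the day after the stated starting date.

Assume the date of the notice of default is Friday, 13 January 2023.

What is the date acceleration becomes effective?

1 April 2023

The last day of the grace period: 43 calendar days after 13 January 2023 is 25 February 2023.
The last day of the waiting period: 28 calendar days after 25 February 2023 is 25 March 2023.
The date acceleration becomes effective: 7 calendar days after 25 March 2023 is 1 April 2023.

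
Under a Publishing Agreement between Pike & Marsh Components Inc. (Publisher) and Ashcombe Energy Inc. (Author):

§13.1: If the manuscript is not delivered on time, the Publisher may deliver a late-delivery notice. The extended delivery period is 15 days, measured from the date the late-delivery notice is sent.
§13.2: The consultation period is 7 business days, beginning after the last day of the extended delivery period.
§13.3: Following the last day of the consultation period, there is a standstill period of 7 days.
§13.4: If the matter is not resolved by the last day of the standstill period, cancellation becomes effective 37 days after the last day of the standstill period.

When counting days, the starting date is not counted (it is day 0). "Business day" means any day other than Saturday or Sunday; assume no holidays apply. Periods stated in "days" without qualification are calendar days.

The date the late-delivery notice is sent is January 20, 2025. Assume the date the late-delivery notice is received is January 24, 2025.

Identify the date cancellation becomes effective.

March 29, 2025

The last day of the extended delivery period: 15 calendar days after January 20, 2025 is February 4, 2025.
The last day of the consultation period: counting 7 business days from Tuesday, February 4, 2025 (Feb 5, Feb 6, Feb 7, Feb 10, Feb 11, Feb 12, Feb 13, skipping weekends) reaches Thursday, February 13, 2025.
The last day of the standstill period: February 13, 2025 + 7 days = February 20, 2025.
The date cancellation becomes effective: 37 calendar days after February 20, 2025 is March 29, 2025.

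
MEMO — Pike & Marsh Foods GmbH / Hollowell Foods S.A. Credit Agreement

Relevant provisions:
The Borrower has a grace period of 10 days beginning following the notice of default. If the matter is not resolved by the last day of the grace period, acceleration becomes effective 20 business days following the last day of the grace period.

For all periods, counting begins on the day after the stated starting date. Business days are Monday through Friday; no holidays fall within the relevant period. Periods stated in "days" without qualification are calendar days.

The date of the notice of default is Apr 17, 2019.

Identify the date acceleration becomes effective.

May 24, 2019

The last day of the grace period: Apr 17, 2019 + 10 days = Apr 27, 2019.
From Saturday, Apr 27, 2019, 20 business days (Apr 29, Apr 30, May 1, May 2, …, May 22, May 23, May 24, skipping weekends) brings us to Friday, May 24, 2019, which is the date acceleration becomes effective.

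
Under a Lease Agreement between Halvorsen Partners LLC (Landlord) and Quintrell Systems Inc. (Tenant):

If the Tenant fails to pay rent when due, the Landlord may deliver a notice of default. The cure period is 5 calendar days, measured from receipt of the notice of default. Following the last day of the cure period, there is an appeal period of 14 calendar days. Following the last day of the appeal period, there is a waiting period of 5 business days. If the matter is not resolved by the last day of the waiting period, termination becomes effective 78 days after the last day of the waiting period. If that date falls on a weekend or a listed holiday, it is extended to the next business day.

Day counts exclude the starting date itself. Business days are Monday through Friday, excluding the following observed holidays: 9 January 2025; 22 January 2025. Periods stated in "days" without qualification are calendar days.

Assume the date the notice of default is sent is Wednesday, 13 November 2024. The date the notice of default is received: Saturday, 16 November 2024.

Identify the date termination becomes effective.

The last day of the cure period: 5 calendar days after 16 November 2024 is 21 November 2024.
The last day of the appeal period: 21 November 2024 + 14 days = 5 December 2024.
The last day of the waiting period: counting 5 business days from Thursday, 5 December 2024 (Dec 6, Dec 9, Dec 10, Dec 11, Dec 12, skipping weekends) reaches Thursday, 12 December 2024.
The date termination becomes effective: 12 December 2024 + 78 days = 28 February 2025. 28 February 2025 is a Friday and is not a listed holiday, so no roll-forward applies.

28 February 2025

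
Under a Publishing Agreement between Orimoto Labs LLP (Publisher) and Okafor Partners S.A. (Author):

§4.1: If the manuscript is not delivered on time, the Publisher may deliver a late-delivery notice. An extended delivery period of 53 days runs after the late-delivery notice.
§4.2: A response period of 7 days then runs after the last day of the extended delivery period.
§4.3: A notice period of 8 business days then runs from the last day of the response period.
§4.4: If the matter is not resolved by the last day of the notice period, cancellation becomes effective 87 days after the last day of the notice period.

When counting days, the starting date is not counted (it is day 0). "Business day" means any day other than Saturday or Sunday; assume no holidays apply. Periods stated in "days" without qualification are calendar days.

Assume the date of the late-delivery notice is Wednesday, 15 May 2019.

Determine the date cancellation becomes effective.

19 October 2019

Adding 53 calendar days to 15 May 2019 gives 7 July 2019, which is the last day of the extended delivery period.
The last day of the response period: 7 July 2019 + 7 days = 14 July 2019.
The last day of the notice period: 8 business days after Sunday, 14 July 2019, skipping weekends — Jul 15, Jul 16, Jul 17, Jul 18, Jul 19, Jul 22, Jul 23, Jul 24 — lands on Wednesday, 24 July 2019.
The date cancellation becomes effective: 24 July 2019 + 87 days = 19 October 2019.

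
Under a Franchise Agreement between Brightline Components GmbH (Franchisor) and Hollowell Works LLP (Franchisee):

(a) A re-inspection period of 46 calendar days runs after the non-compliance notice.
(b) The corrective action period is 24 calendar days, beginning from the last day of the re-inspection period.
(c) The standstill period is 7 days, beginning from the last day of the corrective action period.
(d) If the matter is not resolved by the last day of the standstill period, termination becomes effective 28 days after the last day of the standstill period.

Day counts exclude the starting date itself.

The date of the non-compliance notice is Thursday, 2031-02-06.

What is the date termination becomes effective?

The last day of the re-inspection period: 2031-02-06 + 46 days = 2031-03-24.
Adding 24 calendar days to 2031-03-24 gives 2031-04-17, which is the last day of the corrective action period.
Adding 7 calendar days to 2031-04-17 gives 2031-04-24, which is the last day of the standstill period.
Adding 28 calendar days to 2031-04-24 gives 2031-05-22, which is the date termination becomes effective.

2031-05-22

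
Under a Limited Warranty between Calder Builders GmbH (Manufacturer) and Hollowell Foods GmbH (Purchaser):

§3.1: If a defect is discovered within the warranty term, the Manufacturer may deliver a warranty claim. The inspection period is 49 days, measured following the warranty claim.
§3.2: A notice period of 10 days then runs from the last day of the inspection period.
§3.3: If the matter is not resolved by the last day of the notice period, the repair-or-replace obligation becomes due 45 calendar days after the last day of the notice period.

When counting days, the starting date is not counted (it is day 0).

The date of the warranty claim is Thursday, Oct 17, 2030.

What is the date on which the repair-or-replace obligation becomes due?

The last day of the inspection period: 49 calendar days after Oct 17, 2030 is Dec 5, 2030.
The last day of the notice period: 10 calendar days after Dec 5, 2030 is Dec 15, 2030.
The date on which the repair-or-replace obligation becomes due: Dec 15, 2030 + 45 days = Jan 29, 2031.

Jan 29, 2031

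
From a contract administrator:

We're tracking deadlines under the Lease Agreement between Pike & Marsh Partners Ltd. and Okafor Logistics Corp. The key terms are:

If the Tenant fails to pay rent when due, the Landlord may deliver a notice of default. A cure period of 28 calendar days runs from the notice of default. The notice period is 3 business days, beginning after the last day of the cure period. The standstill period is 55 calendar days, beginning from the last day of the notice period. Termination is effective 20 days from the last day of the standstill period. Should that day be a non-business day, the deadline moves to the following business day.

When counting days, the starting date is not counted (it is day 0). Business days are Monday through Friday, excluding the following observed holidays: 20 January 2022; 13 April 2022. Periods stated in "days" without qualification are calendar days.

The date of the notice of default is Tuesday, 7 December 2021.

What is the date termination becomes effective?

The last day of the cure period: 7 December 2021 + 28 days = 4 January 2022.
The last day of the notice period: 3 business days after Tuesday, 4 January 2022, skipping weekends — Jan 5, Jan 6, Jan 7 — lands on Friday, 7 January 2022.
Adding 55 calendar days to 7 January 2022 gives 3 March 2022, which is the last day of the standstill period.
The date termination becomes effective: 20 calendar days after 3 March 2022 is 23 March 2022. 23 March 2022 is a Wednesday and is not a listed holiday, so no roll-forward applies.

23 March 2022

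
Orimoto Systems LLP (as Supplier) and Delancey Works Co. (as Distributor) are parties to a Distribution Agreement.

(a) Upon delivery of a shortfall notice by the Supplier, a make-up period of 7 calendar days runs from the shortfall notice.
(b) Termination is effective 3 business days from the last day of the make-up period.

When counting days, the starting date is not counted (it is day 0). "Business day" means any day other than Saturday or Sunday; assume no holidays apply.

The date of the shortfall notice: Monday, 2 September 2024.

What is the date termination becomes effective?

The last day of the make-up period: 2 September 2024 + 7 days = 9 September 2024.
From Monday, 9 September 2024, 3 business days (Sep 10, Sep 11, Sep 12, skipping weekends) brings us to Thursday, 12 September 2024, which is the date termination becomes effective.

12 September 2024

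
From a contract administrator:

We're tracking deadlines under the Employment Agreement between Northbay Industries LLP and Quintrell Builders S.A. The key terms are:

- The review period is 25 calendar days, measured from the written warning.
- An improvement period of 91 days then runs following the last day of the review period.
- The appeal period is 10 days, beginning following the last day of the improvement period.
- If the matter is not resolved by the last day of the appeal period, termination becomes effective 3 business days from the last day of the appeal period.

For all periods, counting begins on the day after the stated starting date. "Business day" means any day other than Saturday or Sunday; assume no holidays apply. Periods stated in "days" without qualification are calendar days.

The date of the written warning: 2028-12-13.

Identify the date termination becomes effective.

The last day of the review period: 25 calendar days after 2028-12-13 is 2029-01-07.
The last day of the improvement period: 2029-01-07 + 91 days = 2029-04-08.
Adding 10 calendar days to 2029-04-08 gives 2029-04-18, which is the last day of the appeal period.
The date termination becomes effective: counting 3 business days from Wednesday, 2029-04-18 (Apr 19, Apr 20, Apr 23, skipping weekends) reaches Monday, 2029-04-23.

2029-04-23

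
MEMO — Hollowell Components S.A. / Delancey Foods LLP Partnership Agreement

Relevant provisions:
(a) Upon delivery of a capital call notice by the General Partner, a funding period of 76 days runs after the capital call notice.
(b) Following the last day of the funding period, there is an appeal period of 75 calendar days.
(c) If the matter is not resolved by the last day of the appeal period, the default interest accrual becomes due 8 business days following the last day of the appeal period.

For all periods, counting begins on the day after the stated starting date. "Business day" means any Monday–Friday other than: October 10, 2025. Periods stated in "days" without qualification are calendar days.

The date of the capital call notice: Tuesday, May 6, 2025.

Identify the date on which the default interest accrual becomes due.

The last day of the funding period: May 6, 2025 + 76 days = July 21, 2025.
The last day of the appeal period: 75 calendar days after July 21, 2025 is October 4, 2025.
The date on which the default interest accrual becomes due: counting 8 business days from Saturday, October 4, 2025 (Oct 6, Oct 7, Oct 8, Oct 9, Oct 13, Oct 14, Oct 15, Oct 16, skipping weekends and the listed holiday on Oct 10) reaches Thursday, October 16, 2025.

October 16, 2025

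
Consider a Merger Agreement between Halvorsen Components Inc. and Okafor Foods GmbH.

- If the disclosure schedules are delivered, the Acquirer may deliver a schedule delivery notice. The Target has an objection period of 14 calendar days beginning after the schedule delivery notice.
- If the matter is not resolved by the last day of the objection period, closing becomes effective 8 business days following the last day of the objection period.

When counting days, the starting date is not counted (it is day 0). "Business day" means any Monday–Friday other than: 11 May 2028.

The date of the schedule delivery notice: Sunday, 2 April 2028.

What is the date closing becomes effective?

26 April 2028

The last day of the objection period: 2 April 2028 + 14 days = 16 April 2028.
The date closing becomes effective: counting 8 business days from Sunday, 16 April 2028 (Apr 17, Apr 18, Apr 19, Apr 20, Apr 21, Apr 24, Apr 25, Apr 26, skipping weekends) reaches Wednesday, 26 April 2028.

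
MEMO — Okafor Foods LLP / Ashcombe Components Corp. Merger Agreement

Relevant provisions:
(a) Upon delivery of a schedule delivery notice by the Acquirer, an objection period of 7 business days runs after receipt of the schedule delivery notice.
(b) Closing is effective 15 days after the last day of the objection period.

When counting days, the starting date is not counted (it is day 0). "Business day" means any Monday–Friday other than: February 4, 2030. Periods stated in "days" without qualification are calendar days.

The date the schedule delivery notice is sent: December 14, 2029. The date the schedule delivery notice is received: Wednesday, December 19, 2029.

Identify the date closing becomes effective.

January 12, 2030

The last day of the objection period: 7 business days after Wednesday, December 19, 2029, skipping weekends — Dec 20, Dec 21, Dec 24, Dec 25, Dec 26, Dec 27, Dec 28 — lands on Friday, December 28, 2029.
The date closing becomes effective: 15 calendar days after December 28, 2029 is January 12, 2030.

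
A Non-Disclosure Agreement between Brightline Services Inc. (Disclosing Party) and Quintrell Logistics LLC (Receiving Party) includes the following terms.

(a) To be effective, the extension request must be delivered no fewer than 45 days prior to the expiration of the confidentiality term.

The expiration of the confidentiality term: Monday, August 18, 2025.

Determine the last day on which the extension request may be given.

July 4, 2025

August 18, 2025 minus 45 days is July 4, 2025.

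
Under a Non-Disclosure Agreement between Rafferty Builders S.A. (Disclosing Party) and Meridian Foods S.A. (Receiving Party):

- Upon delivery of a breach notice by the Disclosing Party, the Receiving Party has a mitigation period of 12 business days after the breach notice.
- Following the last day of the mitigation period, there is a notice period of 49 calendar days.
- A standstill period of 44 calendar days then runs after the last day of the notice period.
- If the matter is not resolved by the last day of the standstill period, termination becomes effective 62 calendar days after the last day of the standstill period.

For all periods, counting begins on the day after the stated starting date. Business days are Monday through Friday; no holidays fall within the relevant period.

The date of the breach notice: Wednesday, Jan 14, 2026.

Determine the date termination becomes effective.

The last day of the mitigation period: counting 12 business days from Wednesday, Jan 14, 2026 (Jan 15, Jan 16, Jan 19, Jan 20, …, Jan 28, Jan 29, Jan 30, skipping weekends) reaches Friday, Jan 30, 2026.
The last day of the notice period: 49 calendar days after Jan 30, 2026 is Mar 20, 2026.
The last day of the standstill period: 44 calendar days after Mar 20, 2026 is May 3, 2026.
The date termination becomes effective: 62 calendar days after May 3, 2026 is Jul 4, 2026.

Jul 4, 2026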